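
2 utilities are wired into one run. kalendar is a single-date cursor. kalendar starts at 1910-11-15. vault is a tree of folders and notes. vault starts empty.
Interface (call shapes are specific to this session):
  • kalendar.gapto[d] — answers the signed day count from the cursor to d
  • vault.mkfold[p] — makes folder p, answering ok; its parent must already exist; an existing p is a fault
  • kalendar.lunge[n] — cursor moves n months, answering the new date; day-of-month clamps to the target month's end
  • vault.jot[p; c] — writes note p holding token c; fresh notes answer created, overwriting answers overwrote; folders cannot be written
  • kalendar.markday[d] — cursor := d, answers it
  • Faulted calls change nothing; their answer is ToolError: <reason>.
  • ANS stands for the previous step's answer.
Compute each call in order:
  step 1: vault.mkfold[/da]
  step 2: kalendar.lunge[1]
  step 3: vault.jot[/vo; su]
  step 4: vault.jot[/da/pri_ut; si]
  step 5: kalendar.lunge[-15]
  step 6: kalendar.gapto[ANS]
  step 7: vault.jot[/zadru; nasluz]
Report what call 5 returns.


==> vault.mkfold(p=/da)
<== ok
==> kalendar.lunge(n=1)
<== 1910-12-15
==> vault.jot(p=/vo, c=su)
<== created
==> vault.jot(p=/da/pri_ut, c=si)
<== created
==> kalendar.lunge(n=-15)
<== 1909-09-15
==> kalendar.gapto(d=ANS)
<== 0
==> vault.jot(p=/zadru, c=nasluz)
<== created

Answer: 1909-09-15


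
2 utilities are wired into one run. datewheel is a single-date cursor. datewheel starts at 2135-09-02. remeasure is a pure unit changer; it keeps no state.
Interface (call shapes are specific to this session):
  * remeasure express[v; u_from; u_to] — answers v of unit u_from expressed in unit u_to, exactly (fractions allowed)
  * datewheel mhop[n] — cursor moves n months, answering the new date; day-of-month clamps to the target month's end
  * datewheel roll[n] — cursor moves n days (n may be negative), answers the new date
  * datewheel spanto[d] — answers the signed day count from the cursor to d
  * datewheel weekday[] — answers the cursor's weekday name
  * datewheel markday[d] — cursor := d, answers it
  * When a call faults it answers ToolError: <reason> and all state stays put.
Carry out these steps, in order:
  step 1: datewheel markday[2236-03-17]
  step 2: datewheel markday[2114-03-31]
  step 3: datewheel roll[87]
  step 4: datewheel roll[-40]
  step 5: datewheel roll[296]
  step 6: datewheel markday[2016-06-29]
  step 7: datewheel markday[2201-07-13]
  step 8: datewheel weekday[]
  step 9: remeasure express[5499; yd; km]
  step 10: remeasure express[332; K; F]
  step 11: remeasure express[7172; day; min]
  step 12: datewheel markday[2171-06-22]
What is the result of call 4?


Answer: 2114-05-17

Derivation:
I run datewheel markday(2236-03-17): 2236-03-17.
I run datewheel markday(2114-03-31): 2114-03-31.
Invoking datewheel roll(87), — result: 2114-06-26.
I run datewheel roll(-40), which returns 2114-05-17.
Then datewheel roll(296), — result: 2115-03-09.
I try datewheel markday(2016-06-29), yielding 2016-06-29.
Calling datewheel markday(2201-07-13), → 2201-07-13.
I invoke datewheel weekday, and observe Monday.
I run remeasure express(5499, yd, km), and see 6285357/1250000.
Invoking remeasure express(332, K, F), which returns 13793/100.
Invoking remeasure express(7172, day, min), which returns 10327680.
Then datewheel markday(2171-06-22), and get 2171-06-22.


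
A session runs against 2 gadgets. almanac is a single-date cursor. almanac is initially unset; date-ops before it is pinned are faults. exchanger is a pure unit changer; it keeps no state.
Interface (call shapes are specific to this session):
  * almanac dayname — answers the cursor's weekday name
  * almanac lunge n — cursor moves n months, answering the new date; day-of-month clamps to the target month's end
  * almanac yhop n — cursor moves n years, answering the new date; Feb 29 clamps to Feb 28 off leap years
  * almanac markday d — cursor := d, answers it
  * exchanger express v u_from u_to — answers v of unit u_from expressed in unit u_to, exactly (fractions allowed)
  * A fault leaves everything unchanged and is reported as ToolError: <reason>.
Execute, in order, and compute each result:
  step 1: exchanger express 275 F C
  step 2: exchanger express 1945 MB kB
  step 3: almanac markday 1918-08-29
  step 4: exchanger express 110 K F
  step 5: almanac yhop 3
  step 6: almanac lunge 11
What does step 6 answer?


Answer: 1922-07-29

Derivation:
·→ exchanger express(v=275, u_from=F, u_to=C)
·← 135
·→ exchanger express(v=1945, u_from=MB, u_to=kB)
·← 1945000
·→ almanac markday(d=1918-08-29)
·← 1918-08-29
·→ exchanger express(v=110, u_from=K, u_to=F)
·← -26167/100
·→ almanac yhop(n=3)
·← 1921-08-29
·→ almanac lunge(n=11)
·← 1922-07-29


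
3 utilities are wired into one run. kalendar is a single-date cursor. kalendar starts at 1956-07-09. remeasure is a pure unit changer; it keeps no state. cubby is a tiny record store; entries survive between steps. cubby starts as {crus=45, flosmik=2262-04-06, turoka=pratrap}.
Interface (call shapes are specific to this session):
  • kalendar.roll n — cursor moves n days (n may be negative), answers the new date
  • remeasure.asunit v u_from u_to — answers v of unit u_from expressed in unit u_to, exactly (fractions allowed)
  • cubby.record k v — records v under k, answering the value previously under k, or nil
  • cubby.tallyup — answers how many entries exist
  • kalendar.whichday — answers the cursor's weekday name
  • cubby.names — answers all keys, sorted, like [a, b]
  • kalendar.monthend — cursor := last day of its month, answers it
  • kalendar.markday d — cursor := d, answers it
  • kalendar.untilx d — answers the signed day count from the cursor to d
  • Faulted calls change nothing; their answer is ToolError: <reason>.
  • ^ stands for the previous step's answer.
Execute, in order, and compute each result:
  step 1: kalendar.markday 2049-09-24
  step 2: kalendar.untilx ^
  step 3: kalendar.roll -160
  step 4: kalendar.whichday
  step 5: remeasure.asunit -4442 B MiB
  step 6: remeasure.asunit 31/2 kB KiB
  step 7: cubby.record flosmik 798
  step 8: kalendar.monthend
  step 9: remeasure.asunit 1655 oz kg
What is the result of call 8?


Answer: 2049-04-30

Derivation:
$ kalendar.markday d→2049-09-24
  2049-09-24
$ kalendar.untilx d→^
  0
$ kalendar.roll n→-160
  2049-04-17
$ kalendar.whichday
  Saturday
$ remeasure.asunit v→-4442 u_from→B u_to→MiB
  -2221/524288
$ remeasure.asunit v→31/2 u_from→kB u_to→KiB
  3875/256
$ cubby.record k→flosmik v→798
  2262-04-06
$ kalendar.monthend
  2049-04-30
$ remeasure.asunit v→1655 u_from→oz u_to→kg
  15013907447/320000000


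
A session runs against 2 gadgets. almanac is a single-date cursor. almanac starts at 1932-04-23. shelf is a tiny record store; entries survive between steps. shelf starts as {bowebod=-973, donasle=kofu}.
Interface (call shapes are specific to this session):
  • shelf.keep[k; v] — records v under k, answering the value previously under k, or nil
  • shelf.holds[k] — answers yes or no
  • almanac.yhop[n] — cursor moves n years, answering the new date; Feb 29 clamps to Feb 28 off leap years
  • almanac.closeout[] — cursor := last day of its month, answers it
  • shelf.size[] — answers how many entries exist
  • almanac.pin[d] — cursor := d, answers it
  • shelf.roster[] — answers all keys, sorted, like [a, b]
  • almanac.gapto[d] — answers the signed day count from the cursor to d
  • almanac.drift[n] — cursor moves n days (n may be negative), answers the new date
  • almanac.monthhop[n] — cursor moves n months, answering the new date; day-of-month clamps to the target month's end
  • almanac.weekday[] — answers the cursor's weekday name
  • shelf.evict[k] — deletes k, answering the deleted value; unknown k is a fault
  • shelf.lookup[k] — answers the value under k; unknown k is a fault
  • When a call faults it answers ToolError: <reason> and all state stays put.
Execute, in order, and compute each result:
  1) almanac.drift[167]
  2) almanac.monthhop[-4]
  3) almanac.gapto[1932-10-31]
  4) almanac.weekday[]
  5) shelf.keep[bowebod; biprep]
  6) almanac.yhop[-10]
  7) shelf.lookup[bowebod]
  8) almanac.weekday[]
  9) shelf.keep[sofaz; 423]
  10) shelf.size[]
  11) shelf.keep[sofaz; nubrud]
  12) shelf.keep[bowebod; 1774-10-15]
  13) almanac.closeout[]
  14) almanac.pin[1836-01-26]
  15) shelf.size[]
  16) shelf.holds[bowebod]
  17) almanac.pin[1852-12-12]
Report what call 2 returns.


Answer: 1932-06-07

Derivation:
[in] almanac.drift n='167'
= 1932-10-07
[in] almanac.monthhop n='-4'
= 1932-06-07
[in] almanac.gapto d='1932-10-31'
= 146
[in] almanac.weekday
= Tuesday
[in] shelf.keep k='bowebod' v='biprep'
= -973
[in] almanac.yhop n='-10'
= 1922-06-07
[in] shelf.lookup k='bowebod'
= biprep
[in] almanac.weekday
= Wednesday
[in] shelf.keep k='sofaz' v='423'
= nil
[in] shelf.size
= 3
[in] shelf.keep k='sofaz' v='nubrud'
= 423
[in] shelf.keep k='bowebod' v='1774-10-15'
= biprep
[in] almanac.closeout
= 1922-06-30
[in] almanac.pin d='1836-01-26'
= 1836-01-26
[in] shelf.size
= 3
[in] shelf.holds k='bowebod'
= yes
[in] almanac.pin d='1852-12-12'
= 1852-12-12


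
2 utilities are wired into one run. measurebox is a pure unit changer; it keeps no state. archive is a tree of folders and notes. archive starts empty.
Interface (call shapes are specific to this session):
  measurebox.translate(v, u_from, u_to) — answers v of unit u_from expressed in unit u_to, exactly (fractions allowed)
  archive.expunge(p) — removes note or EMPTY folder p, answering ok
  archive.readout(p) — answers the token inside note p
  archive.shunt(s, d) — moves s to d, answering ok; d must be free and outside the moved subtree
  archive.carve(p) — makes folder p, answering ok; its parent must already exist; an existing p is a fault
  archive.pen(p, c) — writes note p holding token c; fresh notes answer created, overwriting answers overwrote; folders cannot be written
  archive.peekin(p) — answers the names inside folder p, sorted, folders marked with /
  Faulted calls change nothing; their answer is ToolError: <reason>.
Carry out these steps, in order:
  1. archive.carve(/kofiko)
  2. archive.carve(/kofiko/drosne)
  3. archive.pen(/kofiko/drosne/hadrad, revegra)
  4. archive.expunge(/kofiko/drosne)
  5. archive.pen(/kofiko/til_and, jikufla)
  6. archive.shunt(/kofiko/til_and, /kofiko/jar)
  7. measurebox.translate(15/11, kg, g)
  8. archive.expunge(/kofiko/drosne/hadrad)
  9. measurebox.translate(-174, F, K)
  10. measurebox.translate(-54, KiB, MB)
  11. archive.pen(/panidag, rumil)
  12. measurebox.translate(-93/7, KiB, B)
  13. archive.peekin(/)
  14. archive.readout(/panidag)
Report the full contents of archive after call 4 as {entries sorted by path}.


→ archive.carve(p='/kofiko')
← ok
→ archive.carve(p='/kofiko/drosne')
← ok
→ archive.pen(p='/kofiko/drosne/hadrad', c='revegra')
← created
→ archive.expunge(p='/kofiko/drosne')
← ToolError: not empty
→ archive.pen(p='/kofiko/til_and', c='jikufla')
← created
→ archive.shunt(s='/kofiko/til_and', d='/kofiko/jar')
← ok
→ measurebox.translate(v='15/11', u_from='kg', u_to='g')
← 15000/11
→ archive.expunge(p='/kofiko/drosne/hadrad')
← ok
→ measurebox.translate(v='-174', u_from='F', u_to='K')
← 28567/180
→ measurebox.translate(v='-54', u_from='KiB', u_to='MB')
← -864/15625
→ archive.pen(p='/panidag', c='rumil')
← created
→ measurebox.translate(v='-93/7', u_from='KiB', u_to='B')
← -95232/7
→ archive.peekin(p='/')
← [kofiko/, panidag]
→ archive.readout(p='/panidag')
← rumil

Answer: {kofiko/, kofiko/drosne/, kofiko/drosne/hadrad=revegra}


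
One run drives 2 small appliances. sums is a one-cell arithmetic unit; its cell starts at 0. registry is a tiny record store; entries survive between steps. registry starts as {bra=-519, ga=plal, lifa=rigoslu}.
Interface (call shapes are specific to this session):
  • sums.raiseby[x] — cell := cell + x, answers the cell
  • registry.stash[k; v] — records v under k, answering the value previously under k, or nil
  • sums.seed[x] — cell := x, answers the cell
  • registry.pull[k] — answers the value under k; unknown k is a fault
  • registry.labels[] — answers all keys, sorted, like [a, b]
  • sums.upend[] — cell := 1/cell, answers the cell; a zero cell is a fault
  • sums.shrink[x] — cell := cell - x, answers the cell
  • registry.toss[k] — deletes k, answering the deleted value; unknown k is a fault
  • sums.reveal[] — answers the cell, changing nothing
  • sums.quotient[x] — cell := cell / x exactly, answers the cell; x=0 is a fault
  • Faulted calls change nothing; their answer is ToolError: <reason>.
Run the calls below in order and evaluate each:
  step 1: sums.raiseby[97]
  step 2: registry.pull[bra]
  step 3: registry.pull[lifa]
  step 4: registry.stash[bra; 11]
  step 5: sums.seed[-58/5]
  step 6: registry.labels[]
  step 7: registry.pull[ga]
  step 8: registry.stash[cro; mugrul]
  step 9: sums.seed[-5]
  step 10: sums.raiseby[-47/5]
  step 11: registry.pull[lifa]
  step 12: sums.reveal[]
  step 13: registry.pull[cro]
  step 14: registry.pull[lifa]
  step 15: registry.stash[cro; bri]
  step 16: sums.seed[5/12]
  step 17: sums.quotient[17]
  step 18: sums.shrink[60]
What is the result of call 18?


CALL raiseby[x→97]
RET  97
CALL pull[k→bra]
RET  -519
CALL pull[k→lifa]
RET  rigoslu
CALL stash[k→bra; v→11]
RET  -519
CALL seed[x→-58/5]
RET  -58/5
CALL labels[]
RET  [bra, ga, lifa]
CALL pull[k→ga]
RET  plal
CALL stash[k→cro; v→mugrul]
RET  nil
CALL seed[x→-5]
RET  -5
CALL raiseby[x→-47/5]
RET  -72/5
CALL pull[k→lifa]
RET  rigoslu
CALL reveal[]
RET  -72/5
CALL pull[k→cro]
RET  mugrul
CALL pull[k→lifa]
RET  rigoslu
CALL stash[k→cro; v→bri]
RET  mugrul
CALL seed[x→5/12]
RET  5/12
CALL quotient[x→17]
RET  5/204
CALL shrink[x→60]
RET  -12235/204

Answer: -12235/204


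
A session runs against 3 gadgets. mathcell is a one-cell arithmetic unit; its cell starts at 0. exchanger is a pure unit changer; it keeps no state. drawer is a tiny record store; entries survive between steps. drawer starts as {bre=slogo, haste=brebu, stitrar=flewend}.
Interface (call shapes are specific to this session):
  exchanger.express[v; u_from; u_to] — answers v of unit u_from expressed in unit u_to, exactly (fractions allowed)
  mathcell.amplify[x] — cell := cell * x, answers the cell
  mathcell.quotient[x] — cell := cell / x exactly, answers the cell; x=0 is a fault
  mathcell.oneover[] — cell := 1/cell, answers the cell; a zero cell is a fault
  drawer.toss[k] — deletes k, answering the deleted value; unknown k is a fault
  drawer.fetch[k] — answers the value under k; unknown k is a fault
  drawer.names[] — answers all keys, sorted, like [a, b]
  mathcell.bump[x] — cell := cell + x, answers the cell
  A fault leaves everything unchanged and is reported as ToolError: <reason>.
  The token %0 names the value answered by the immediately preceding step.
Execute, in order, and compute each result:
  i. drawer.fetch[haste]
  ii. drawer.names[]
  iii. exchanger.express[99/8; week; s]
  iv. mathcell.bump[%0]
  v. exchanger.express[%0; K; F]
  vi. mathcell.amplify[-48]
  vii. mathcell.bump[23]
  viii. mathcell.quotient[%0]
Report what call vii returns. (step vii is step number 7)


Answer: -359251177

Derivation:
>> drawer.fetch(k: haste)
<< brebu
>> drawer.names()
<< [bre, haste, stitrar]
>> exchanger.express(v: 99/8, u_from: week, u_to: s)
<< 7484400
>> mathcell.bump(x: %0)
<< 7484400
>> exchanger.express(v: %0, u_from: K, u_to: F)
<< 1347146033/100
>> mathcell.amplify(x: -48)
<< -359251200
>> mathcell.bump(x: 23)
<< -359251177
>> mathcell.quotient(x: %0)
<< 1


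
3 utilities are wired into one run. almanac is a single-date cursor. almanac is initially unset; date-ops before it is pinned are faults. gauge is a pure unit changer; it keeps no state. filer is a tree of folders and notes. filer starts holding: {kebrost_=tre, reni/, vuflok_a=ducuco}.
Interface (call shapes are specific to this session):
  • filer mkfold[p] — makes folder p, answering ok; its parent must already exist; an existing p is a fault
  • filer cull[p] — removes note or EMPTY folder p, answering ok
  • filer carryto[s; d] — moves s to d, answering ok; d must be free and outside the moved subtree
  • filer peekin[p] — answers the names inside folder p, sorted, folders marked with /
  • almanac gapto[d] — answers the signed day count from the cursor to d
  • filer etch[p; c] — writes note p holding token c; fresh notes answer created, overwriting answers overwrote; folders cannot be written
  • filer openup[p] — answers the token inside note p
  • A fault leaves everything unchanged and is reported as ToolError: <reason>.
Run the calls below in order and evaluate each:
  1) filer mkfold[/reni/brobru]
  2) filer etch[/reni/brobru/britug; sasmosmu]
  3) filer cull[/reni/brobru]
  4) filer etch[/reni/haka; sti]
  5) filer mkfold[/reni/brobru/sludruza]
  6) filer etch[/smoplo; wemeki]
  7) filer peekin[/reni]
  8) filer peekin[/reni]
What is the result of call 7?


Act: filer mkfold[p→/reni/brobru]
Obs: ok
Act: filer etch[p→/reni/brobru/britug; c→sasmosmu]
Obs: created
Act: filer cull[p→/reni/brobru]
Obs: ToolError: not empty
Act: filer etch[p→/reni/haka; c→sti]
Obs: created
Act: filer mkfold[p→/reni/brobru/sludruza]
Obs: ok
Act: filer etch[p→/smoplo; c→wemeki]
Obs: created
Act: filer peekin[p→/reni]
Obs: [brobru/, haka]
Act: filer peekin[p→/reni]
Obs: [brobru/, haka]

Answer: [brobru/, haka]


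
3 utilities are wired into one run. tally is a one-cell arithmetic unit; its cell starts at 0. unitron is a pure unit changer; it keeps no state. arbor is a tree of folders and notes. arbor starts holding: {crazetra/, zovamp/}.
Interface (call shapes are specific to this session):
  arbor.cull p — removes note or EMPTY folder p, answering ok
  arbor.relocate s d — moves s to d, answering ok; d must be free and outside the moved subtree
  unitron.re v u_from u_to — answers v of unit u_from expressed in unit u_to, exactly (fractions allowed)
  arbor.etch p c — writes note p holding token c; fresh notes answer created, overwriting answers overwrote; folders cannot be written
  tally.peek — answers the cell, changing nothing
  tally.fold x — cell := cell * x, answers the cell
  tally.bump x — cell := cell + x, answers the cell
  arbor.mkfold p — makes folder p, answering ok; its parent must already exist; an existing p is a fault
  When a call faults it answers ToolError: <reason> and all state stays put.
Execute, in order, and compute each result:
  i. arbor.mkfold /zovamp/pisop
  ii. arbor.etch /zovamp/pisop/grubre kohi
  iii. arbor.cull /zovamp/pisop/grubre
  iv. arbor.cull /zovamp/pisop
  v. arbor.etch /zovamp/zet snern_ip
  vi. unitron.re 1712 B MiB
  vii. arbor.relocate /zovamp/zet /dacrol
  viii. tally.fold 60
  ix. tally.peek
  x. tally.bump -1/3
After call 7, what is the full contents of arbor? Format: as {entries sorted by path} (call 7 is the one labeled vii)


Answer: {crazetra/, dacrol=snern_ip, zovamp/}

Derivation:
% arbor.mkfold p→/zovamp/pisop
= ok
% arbor.etch p→/zovamp/pisop/grubre c→kohi
= created
% arbor.cull p→/zovamp/pisop/grubre
= ok
% arbor.cull p→/zovamp/pisop
= ok
% arbor.etch p→/zovamp/zet c→snern_ip
= created
% unitron.re v→1712 u_from→B u_to→MiB
= 107/65536
% arbor.relocate s→/zovamp/zet d→/dacrol
= ok
% tally.fold x→60
= 0
% tally.peek
= 0
% tally.bump x→-1/3
= -1/3


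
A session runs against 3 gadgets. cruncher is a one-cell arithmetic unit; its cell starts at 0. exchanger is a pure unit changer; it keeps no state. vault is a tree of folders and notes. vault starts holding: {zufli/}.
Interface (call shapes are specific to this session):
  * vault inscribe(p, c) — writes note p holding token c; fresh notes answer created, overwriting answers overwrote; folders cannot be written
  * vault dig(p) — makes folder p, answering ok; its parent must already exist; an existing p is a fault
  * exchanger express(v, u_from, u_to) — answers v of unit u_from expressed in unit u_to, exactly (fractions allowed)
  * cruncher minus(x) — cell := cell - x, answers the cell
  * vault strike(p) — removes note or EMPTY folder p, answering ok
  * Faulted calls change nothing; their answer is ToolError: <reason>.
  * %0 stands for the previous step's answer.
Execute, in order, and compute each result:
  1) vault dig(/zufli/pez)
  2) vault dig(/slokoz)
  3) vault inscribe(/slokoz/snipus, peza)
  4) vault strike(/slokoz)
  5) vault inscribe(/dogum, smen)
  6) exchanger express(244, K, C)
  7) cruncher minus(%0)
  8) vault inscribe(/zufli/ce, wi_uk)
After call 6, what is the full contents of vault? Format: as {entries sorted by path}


Answer: {dogum=smen, slokoz/, slokoz/snipus=peza, zufli/, zufli/pez/}

Derivation:
Invoking vault dig using p='/zufli/pez', and observe ok.
I try vault dig using p='/slokoz', giving ok.
I call vault inscribe using p='/slokoz/snipus', c='peza', → created.
Now I run vault strike using p='/slokoz', and see ToolError: not empty.
I try vault inscribe using p='/dogum', c='smen', and observe created.
Next I call exchanger express using v='244', u_from='K', u_to='C', → -583/20.
Next I call cruncher minus using x='%0', and get 583/20.
Calling vault inscribe using p='/zufli/ce', c='wi_uk', giving created.


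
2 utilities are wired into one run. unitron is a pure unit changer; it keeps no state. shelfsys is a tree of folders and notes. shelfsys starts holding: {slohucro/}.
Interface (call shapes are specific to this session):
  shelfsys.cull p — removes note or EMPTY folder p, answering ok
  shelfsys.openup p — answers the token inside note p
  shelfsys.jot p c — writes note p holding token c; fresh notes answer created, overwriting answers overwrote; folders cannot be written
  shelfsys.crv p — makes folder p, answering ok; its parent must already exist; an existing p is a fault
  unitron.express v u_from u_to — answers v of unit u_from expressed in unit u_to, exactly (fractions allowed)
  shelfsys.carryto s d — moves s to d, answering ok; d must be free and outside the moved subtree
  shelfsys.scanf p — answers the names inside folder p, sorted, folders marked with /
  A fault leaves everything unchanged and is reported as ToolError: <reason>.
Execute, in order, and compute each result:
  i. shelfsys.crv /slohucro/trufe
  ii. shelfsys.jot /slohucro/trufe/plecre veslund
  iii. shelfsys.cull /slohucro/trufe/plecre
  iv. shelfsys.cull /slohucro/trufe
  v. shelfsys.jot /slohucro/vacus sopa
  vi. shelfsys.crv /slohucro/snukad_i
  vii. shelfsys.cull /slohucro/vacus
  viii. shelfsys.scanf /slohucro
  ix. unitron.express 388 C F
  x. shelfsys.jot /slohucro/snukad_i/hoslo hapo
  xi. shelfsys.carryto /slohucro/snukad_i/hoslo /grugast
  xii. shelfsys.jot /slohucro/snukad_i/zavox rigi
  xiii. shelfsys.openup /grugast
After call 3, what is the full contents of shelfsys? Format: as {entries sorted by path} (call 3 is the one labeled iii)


Using shelfsys.crv on /slohucro/trufe: ok.
Next I call shelfsys.jot on /slohucro/trufe/plecre, veslund, → created.
I use shelfsys.cull on /slohucro/trufe/plecre, → ok.
I run shelfsys.cull on /slohucro/trufe, giving ok.
I try shelfsys.jot on /slohucro/vacus, sopa: created.
Now I run shelfsys.crv on /slohucro/snukad_i, giving ok.
I try shelfsys.cull on /slohucro/vacus, and observe ok.
I use shelfsys.scanf on /slohucro: [snukad_i/].
Using unitron.express on 388, C, F, yielding 3652/5.
Next I call shelfsys.jot on /slohucro/snukad_i/hoslo, hapo, — result: created.
I invoke shelfsys.carryto on /slohucro/snukad_i/hoslo, /grugast, and observe ok.
Now I run shelfsys.jot on /slohucro/snukad_i/zavox, rigi, which returns created.
I run shelfsys.openup on /grugast, and see hapo.

Answer: {slohucro/, slohucro/trufe/}


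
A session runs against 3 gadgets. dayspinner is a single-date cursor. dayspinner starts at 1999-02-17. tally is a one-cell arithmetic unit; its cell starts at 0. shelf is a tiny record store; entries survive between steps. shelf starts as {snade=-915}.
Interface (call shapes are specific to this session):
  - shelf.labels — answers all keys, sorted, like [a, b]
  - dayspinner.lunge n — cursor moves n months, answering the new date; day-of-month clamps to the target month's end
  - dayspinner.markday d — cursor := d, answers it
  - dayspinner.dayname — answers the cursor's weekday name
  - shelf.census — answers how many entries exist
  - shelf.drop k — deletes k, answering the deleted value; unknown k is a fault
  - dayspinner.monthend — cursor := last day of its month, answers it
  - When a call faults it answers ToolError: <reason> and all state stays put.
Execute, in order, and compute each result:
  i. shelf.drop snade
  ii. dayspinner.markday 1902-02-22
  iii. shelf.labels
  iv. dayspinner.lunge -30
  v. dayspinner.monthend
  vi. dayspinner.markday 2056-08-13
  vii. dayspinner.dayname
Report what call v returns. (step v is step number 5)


Answer: 1899-08-31

Derivation:
I try shelf.drop on k→snade, and get -915.
I use dayspinner.markday on d→1902-02-22, → 1902-02-22.
I try shelf.labels, — result: [].
I run dayspinner.lunge on n→-30, which returns 1899-08-22.
I try dayspinner.monthend(), which returns 1899-08-31.
Using dayspinner.markday on d→2056-08-13, which returns 2056-08-13.
I use dayspinner.dayname, which returns Sunday.


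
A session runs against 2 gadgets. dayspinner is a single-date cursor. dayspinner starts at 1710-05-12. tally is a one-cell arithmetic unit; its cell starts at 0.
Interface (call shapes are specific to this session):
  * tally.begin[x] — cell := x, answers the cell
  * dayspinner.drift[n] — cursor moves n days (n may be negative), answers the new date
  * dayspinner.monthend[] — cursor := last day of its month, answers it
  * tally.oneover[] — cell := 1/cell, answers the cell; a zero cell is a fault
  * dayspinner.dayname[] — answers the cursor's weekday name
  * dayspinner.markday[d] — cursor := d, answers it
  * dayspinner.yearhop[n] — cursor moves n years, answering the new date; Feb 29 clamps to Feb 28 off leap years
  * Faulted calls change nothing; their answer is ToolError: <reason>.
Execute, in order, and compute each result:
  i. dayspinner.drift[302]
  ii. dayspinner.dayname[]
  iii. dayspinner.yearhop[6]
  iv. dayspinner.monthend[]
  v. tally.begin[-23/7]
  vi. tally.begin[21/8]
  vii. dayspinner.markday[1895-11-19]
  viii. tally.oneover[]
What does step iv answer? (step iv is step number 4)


>>> dayspinner.drift n→302
  1711-03-10
>>> dayspinner.dayname
  Tuesday
>>> dayspinner.yearhop n→6
  1717-03-10
>>> dayspinner.monthend
  1717-03-31
>>> tally.begin x→-23/7
  -23/7
>>> tally.begin x→21/8
  21/8
>>> dayspinner.markday d→1895-11-19
  1895-11-19
>>> tally.oneover
  8/21

Answer: 1717-03-31


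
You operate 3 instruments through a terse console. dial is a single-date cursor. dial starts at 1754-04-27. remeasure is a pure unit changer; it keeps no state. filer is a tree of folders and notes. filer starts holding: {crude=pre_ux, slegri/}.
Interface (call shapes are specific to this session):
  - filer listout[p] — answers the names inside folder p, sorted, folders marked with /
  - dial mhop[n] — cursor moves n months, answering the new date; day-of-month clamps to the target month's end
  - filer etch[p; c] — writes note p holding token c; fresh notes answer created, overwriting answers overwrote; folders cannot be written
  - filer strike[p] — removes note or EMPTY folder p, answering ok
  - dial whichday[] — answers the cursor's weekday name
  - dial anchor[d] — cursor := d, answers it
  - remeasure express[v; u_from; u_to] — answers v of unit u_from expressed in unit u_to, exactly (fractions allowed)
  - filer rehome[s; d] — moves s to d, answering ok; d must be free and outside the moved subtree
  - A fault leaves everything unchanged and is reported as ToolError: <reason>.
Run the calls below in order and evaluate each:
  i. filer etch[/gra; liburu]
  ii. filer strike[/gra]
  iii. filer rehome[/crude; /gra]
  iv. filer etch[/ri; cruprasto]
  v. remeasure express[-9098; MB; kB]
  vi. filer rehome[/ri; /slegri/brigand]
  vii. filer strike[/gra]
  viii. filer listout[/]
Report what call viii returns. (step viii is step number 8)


I use filer etch passing p→/gra, c→liburu, → created.
I try filer strike passing p→/gra, → ok.
I invoke filer rehome passing s→/crude, d→/gra: ok.
Using filer etch passing p→/ri, c→cruprasto, yielding created.
Using remeasure express passing v→-9098, u_from→MB, u_to→kB: -9098000.
Invoking filer rehome passing s→/ri, d→/slegri/brigand, giving ok.
Next I call filer strike passing p→/gra, yielding ok.
I call filer listout passing p→/: [slegri/].

Answer: [slegri/]


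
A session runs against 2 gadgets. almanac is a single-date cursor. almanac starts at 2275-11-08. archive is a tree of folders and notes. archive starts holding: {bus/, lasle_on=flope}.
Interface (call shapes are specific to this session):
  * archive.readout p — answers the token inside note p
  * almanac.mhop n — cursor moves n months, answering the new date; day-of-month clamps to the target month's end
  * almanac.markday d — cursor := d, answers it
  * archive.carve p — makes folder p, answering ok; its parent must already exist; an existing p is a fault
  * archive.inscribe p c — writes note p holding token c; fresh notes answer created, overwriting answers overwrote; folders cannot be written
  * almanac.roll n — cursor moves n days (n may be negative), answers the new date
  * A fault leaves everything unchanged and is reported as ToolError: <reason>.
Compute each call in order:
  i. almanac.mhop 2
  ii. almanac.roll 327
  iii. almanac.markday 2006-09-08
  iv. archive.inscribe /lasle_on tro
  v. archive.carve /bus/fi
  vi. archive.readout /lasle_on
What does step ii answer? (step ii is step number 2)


Answer: 2276-11-30

Derivation:
$ almanac.mhop n='2'
= 2276-01-08
$ almanac.roll n='327'
= 2276-11-30
$ almanac.markday d='2006-09-08'
= 2006-09-08
$ archive.inscribe p='/lasle_on' c='tro'
= overwrote
$ archive.carve p='/bus/fi'
= ok
$ archive.readout p='/lasle_on'
= tro


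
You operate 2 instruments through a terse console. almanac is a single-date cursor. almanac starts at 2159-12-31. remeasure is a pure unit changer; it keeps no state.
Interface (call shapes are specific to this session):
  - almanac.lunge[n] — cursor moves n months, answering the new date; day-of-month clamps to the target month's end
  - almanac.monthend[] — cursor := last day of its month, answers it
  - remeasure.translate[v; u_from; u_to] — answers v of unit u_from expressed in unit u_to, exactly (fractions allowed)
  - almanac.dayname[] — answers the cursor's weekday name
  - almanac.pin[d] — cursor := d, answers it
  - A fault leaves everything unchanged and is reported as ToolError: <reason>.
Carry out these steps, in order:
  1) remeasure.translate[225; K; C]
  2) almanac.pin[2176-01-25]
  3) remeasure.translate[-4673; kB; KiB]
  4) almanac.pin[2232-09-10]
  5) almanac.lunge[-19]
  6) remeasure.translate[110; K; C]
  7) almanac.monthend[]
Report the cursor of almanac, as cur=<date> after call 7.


Answer: cur=2231-02-28

Derivation:
==> remeasure.translate(v: 225, u_from: K, u_to: C)
<== -963/20
==> almanac.pin(d: 2176-01-25)
<== 2176-01-25
==> remeasure.translate(v: -4673, u_from: kB, u_to: KiB)
<== -584125/128
==> almanac.pin(d: 2232-09-10)
<== 2232-09-10
==> almanac.lunge(n: -19)
<== 2231-02-10
==> remeasure.translate(v: 110, u_from: K, u_to: C)
<== -3263/20
==> almanac.monthend()
<== 2231-02-28


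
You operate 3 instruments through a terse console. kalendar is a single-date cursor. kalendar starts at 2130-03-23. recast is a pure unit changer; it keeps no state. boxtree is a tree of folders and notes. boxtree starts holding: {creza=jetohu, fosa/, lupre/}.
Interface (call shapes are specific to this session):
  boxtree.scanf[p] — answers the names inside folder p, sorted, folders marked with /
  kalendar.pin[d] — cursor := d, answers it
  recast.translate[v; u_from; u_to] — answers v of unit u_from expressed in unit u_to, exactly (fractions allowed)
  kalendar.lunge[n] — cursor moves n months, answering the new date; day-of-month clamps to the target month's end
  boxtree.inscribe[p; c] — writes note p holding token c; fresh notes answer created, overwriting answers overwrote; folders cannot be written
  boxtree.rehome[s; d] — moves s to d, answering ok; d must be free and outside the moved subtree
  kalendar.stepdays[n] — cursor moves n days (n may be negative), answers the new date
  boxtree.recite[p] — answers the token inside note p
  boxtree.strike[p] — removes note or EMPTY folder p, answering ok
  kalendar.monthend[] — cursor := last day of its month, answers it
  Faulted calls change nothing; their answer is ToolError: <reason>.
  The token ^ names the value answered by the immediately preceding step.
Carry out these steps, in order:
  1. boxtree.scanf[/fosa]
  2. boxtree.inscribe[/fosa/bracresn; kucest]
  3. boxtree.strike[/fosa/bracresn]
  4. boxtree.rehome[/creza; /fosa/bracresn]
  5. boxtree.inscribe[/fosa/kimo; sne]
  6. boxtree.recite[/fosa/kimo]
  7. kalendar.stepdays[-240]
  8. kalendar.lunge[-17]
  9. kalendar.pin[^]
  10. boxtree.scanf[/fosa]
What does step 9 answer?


>>> boxtree.scanf p→/fosa
  []
>>> boxtree.inscribe p→/fosa/bracresn c→kucest
  created
>>> boxtree.strike p→/fosa/bracresn
  ok
>>> boxtree.rehome s→/creza d→/fosa/bracresn
  ok
>>> boxtree.inscribe p→/fosa/kimo c→sne
  created
>>> boxtree.recite p→/fosa/kimo
  sne
>>> kalendar.stepdays n→-240
  2129-07-26
>>> kalendar.lunge n→-17
  2128-02-26
>>> kalendar.pin d→^
  2128-02-26
>>> boxtree.scanf p→/fosa
  [bracresn, kimo]

Answer: 2128-02-26


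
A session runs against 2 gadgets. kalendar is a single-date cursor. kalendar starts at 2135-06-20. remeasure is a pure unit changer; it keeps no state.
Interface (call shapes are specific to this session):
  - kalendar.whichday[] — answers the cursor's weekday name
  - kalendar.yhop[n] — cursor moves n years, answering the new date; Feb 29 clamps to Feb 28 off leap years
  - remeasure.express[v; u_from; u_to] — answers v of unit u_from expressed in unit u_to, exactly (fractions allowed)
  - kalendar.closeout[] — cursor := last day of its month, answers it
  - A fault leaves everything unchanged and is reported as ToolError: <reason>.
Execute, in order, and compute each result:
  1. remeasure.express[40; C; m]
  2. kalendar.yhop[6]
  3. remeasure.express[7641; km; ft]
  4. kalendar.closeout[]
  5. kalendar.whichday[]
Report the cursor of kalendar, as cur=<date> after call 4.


Answer: cur=2141-06-30

Derivation:
-> remeasure.express(v='40', u_from='C', u_to='m')
<- ToolError: incompatible units
-> kalendar.yhop(n='6')
<- 2141-06-20
-> remeasure.express(v='7641', u_from='km', u_to='ft')
<- 3183750000/127
-> kalendar.closeout()
<- 2141-06-30
-> kalendar.whichday()
<- Friday


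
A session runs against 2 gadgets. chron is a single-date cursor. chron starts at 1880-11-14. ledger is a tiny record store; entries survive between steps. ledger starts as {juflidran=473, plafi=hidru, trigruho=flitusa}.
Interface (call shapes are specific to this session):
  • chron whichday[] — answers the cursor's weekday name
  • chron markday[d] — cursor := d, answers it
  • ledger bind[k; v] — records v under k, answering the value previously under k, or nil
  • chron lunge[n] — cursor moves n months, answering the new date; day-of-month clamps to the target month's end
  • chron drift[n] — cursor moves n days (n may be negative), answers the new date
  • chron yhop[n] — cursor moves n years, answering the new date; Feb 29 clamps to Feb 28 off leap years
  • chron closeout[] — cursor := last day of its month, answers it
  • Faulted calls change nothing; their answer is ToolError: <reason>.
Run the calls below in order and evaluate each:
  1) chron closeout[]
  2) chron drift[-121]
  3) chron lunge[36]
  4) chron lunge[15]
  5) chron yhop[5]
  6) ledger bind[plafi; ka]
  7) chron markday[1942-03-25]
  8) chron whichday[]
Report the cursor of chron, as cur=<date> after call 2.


$ chron closeout
= 1880-11-30
$ chron drift n: -121
= 1880-08-01
$ chron lunge n: 36
= 1883-08-01
$ chron lunge n: 15
= 1884-11-01
$ chron yhop n: 5
= 1889-11-01
$ ledger bind k: plafi v: ka
= hidru
$ chron markday d: 1942-03-25
= 1942-03-25
$ chron whichday
= Wednesday

Answer: cur=1880-08-01


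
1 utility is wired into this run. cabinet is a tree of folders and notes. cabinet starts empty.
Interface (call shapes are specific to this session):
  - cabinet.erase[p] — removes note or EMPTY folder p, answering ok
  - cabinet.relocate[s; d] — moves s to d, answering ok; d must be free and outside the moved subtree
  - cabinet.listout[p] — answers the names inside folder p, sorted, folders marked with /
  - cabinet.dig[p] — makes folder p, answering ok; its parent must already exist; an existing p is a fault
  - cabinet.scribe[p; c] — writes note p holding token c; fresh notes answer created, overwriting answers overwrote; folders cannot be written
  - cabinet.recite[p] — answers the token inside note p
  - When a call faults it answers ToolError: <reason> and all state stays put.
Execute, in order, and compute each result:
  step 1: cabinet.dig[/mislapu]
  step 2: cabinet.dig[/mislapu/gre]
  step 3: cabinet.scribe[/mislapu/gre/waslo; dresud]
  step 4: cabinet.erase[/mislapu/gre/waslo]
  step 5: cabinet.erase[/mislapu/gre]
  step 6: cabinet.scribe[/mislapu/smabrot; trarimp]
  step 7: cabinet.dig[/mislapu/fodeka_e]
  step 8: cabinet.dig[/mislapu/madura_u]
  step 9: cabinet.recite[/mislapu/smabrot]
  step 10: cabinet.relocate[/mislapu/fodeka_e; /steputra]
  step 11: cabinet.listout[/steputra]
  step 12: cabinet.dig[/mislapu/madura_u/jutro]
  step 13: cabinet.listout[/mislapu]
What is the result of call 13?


→ cabinet.dig(p→/mislapu)
← ok
→ cabinet.dig(p→/mislapu/gre)
← ok
→ cabinet.scribe(p→/mislapu/gre/waslo, c→dresud)
← created
→ cabinet.erase(p→/mislapu/gre/waslo)
← ok
→ cabinet.erase(p→/mislapu/gre)
← ok
→ cabinet.scribe(p→/mislapu/smabrot, c→trarimp)
← created
→ cabinet.dig(p→/mislapu/fodeka_e)
← ok
→ cabinet.dig(p→/mislapu/madura_u)
← ok
→ cabinet.recite(p→/mislapu/smabrot)
← trarimp
→ cabinet.relocate(s→/mislapu/fodeka_e, d→/steputra)
← ok
→ cabinet.listout(p→/steputra)
← []
→ cabinet.dig(p→/mislapu/madura_u/jutro)
← ok
→ cabinet.listout(p→/mislapu)
← [madura_u/, smabrot]

Answer: [madura_u/, smabrot]


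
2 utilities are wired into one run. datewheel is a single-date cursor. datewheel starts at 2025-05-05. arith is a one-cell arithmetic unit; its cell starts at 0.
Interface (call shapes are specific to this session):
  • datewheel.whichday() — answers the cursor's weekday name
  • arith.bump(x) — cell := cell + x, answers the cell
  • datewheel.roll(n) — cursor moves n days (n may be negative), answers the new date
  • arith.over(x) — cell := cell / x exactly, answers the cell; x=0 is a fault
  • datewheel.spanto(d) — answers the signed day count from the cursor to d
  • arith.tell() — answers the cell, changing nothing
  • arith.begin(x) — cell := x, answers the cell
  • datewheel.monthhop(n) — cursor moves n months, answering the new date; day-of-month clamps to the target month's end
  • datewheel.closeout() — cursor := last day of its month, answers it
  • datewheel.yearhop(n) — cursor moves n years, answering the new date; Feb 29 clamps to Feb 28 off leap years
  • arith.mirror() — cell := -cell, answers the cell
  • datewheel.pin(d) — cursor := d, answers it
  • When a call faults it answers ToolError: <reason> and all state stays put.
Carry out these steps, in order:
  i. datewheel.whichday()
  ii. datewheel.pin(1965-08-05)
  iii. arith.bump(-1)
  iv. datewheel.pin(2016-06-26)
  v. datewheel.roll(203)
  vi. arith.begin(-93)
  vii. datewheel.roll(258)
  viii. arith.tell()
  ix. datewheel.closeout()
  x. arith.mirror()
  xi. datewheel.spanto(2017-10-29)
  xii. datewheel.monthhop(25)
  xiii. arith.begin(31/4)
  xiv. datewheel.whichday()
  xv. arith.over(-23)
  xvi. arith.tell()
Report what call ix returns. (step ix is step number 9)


I run datewheel.whichday, and get Monday.
I invoke datewheel.pin with d→1965-08-05, which returns 1965-08-05.
Using arith.bump with x→-1, — result: -1.
Calling datewheel.pin with d→2016-06-26, giving 2016-06-26.
I use datewheel.roll with n→203, giving 2017-01-15.
Using arith.begin with x→-93, giving -93.
Invoking datewheel.roll with n→258, which returns 2017-09-30.
Calling arith.tell(), giving -93.
Calling datewheel.closeout(), — result: 2017-09-30.
Calling arith.mirror, yielding 93.
I call datewheel.spanto with d→2017-10-29, → 29.
Calling datewheel.monthhop with n→25, → 2019-10-30.
Now I run arith.begin with x→31/4, which returns 31/4.
I call datewheel.whichday, yielding Wednesday.
Calling arith.over with x→-23, which returns -31/92.
Using arith.tell(), giving -31/92.

Answer: 2017-09-30
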